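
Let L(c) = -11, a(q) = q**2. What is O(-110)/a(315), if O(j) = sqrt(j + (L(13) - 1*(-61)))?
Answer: 2*I*sqrt(15)/99225 ≈ 7.8065e-5*I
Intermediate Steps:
O(j) = sqrt(50 + j) (O(j) = sqrt(j + (-11 - 1*(-61))) = sqrt(j + (-11 + 61)) = sqrt(j + 50) = sqrt(50 + j))
O(-110)/a(315) = sqrt(50 - 110)/(315**2) = sqrt(-60)/99225 = (2*I*sqrt(15))*(1/99225) = 2*I*sqrt(15)/99225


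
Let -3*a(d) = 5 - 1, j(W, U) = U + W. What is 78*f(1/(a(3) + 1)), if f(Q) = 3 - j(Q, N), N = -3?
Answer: 702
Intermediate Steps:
a(d) = -4/3 (a(d) = -(5 - 1)/3 = -1/3*4 = -4/3)
f(Q) = 6 - Q (f(Q) = 3 - (-3 + Q) = 3 + (3 - Q) = 6 - Q)
78*f(1/(a(3) + 1)) = 78*(6 - 1/(-4/3 + 1)) = 78*(6 - 1/(-1/3)) = 78*(6 - 1*(-3)) = 78*(6 + 3) = 78*9 = 702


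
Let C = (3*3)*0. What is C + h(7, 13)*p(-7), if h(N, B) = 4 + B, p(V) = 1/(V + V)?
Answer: -17/14 ≈ -1.2143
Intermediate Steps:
p(V) = 1/(2*V)
C = 0 (C = 9*0 = 0)
C + h(7, 13)*p(-7) = 0 + (4 + 13)*((½)/(-7)) = 0 + 17*((½)*(-⅐)) = 0 + 17*(-1/14) = 0 - 17/14 = -17/14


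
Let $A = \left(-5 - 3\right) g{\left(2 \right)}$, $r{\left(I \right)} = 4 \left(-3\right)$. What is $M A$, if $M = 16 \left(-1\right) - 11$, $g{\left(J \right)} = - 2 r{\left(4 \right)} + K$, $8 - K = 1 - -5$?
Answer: $5616$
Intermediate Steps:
$r{\left(I \right)} = -12$
$K = 2$ ($K = 8 - \left(1 - -5\right) = 8 - \left(1 + 5\right) = 8 - 6 = 2$)
$g{\left(J \right)} = 26$ ($g{\left(J \right)} = \left(-2\right) \left(-12\right) + 2 = 24 + 2 = 26$)
$M = -27$ ($M = -16 - 11 = -27$)
$A = -208$ ($A = \left(-5 - 3\right) 26 = \left(-8\right) 26 = -208$)
$M A = \left(-27\right) \left(-208\right) = 5616$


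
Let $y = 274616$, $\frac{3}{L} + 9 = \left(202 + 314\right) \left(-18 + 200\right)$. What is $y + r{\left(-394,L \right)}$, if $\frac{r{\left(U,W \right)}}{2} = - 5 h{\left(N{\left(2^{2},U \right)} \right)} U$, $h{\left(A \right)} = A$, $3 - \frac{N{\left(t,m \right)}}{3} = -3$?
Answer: $345536$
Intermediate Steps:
$N{\left(t,m \right)} = 18$ ($N{\left(t,m \right)} = 9 - -9 = 9 + 9 = 18$)
$L = \frac{1}{31301}$ ($L = \frac{3}{-9 + \left(202 + 314\right) \left(-18 + 200\right)} = \frac{3}{-9 + 516 \cdot 182} = \frac{3}{-9 + 93912} = \frac{3}{93903} = 3 \cdot \frac{1}{93903} = \frac{1}{31301} \approx 3.1948 \cdot 10^{-5}$)
$r{\left(U,W \right)} = - 180 U$ ($r{\left(U,W \right)} = 2 \left(-5\right) 18 U = 2 \left(- 90 U\right) = - 180 U$)
$y + r{\left(-394,L \right)} = 274616 - -70920 = 274616 + 70920 = 345536$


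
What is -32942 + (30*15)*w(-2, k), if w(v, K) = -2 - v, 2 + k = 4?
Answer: -32942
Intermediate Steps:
k = 2 (k = -2 + 4 = 2)
-32942 + (30*15)*w(-2, k) = -32942 + (30*15)*(-2 - 1*(-2)) = -32942 + 450*(-2 + 2) = -32942 + 450*0 = -32942 + 0 = -32942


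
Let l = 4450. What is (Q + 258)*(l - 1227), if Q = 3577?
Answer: 12360205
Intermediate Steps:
(Q + 258)*(l - 1227) = (3577 + 258)*(4450 - 1227) = 3835*3223 = 12360205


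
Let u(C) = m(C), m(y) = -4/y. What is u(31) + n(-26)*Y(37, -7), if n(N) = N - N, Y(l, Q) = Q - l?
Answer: -4/31 ≈ -0.12903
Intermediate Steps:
u(C) = -4/C
n(N) = 0
u(31) + n(-26)*Y(37, -7) = -4/31 + 0*(-7 - 1*37) = -4*1/31 + 0*(-7 - 37) = -4/31 + 0*(-44) = -4/31 + 0 = -4/31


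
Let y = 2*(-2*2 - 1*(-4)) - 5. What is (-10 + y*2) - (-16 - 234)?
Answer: 230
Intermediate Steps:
y = -5 (y = 2*(-4 + 4) - 5 = 2*0 - 5 = 0 - 5 = -5)
(-10 + y*2) - (-16 - 234) = (-10 - 5*2) - (-16 - 234) = (-10 - 10) - 1*(-250) = -20 + 250 = 230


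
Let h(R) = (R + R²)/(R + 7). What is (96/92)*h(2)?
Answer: 16/23 ≈ 0.69565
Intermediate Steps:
h(R) = (R + R²)/(7 + R)
(96/92)*h(2) = (96/92)*(2*(1 + 2)/(7 + 2)) = (96*(1/92))*(2*3/9) = 24*(2*(⅑)*3)/23 = (24/23)*(⅔) = 16/23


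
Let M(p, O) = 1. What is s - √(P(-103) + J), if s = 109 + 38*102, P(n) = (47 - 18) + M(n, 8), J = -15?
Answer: 3985 - √15 ≈ 3981.1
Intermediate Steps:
P(n) = 30 (P(n) = (47 - 18) + 1 = 29 + 1 = 30)
s = 3985 (s = 109 + 3876 = 3985)
s - √(P(-103) + J) = 3985 - √(30 - 15) = 3985 - √15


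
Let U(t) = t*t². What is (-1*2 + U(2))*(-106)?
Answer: -636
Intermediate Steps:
U(t) = t³
(-1*2 + U(2))*(-106) = (-1*2 + 2³)*(-106) = (-2 + 8)*(-106) = 6*(-106) = -636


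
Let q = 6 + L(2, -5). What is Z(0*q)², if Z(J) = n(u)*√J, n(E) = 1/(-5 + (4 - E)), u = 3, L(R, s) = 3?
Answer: 0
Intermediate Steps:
q = 9 (q = 6 + 3 = 9)
n(E) = 1/(-1 - E)
Z(J) = -√J/4 (Z(J) = (-1/(1 + 3))*√J = (-1/4)*√J = (-1*¼)*√J = -√J/4)
Z(0*q)² = (-√(0*9)/4)² = (-√0/4)² = (-¼*0)² = 0² = 0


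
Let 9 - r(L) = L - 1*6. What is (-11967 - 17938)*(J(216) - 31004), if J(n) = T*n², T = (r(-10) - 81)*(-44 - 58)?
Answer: -7968727573540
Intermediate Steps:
r(L) = 15 - L (r(L) = 9 - (L - 1*6) = 9 - (L - 6) = 9 - (-6 + L) = 9 + (6 - L) = 15 - L)
T = 5712 (T = ((15 - 1*(-10)) - 81)*(-44 - 58) = ((15 + 10) - 81)*(-102) = (25 - 81)*(-102) = -56*(-102) = 5712)
J(n) = 5712*n²
(-11967 - 17938)*(J(216) - 31004) = (-11967 - 17938)*(5712*216² - 31004) = -29905*(5712*46656 - 31004) = -29905*(266499072 - 31004) = -29905*266468068 = -7968727573540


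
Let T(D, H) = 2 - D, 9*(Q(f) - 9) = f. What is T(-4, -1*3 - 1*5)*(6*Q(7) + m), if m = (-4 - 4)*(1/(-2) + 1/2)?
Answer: 352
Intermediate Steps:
Q(f) = 9 + f/9
m = 0 (m = -8*(1*(-½) + 1*(½)) = -8*(-½ + ½) = -8*0 = 0)
T(-4, -1*3 - 1*5)*(6*Q(7) + m) = (2 - 1*(-4))*(6*(9 + (⅑)*7) + 0) = (2 + 4)*(6*(9 + 7/9) + 0) = 6*(6*(88/9) + 0) = 6*(176/3 + 0) = 6*(176/3) = 352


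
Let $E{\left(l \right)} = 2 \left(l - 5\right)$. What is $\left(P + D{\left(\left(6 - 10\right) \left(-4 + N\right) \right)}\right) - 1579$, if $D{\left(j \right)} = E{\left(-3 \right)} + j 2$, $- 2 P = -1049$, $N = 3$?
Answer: $- \frac{2125}{2} \approx -1062.5$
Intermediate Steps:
$P = \frac{1049}{2}$ ($P = \left(- \frac{1}{2}\right) \left(-1049\right) = \frac{1049}{2} \approx 524.5$)
$E{\left(l \right)} = -10 + 2 l$ ($E{\left(l \right)} = 2 \left(-5 + l\right) = -10 + 2 l$)
$D{\left(j \right)} = -16 + 2 j$ ($D{\left(j \right)} = \left(-10 + 2 \left(-3\right)\right) + j 2 = \left(-10 - 6\right) + 2 j = -16 + 2 j$)
$\left(P + D{\left(\left(6 - 10\right) \left(-4 + N\right) \right)}\right) - 1579 = \left(\frac{1049}{2} - \left(16 - 2 \left(6 - 10\right) \left(-4 + 3\right)\right)\right) - 1579 = \left(\frac{1049}{2} - \left(16 - 2 \left(\left(-4\right) \left(-1\right)\right)\right)\right) - 1579 = \left(\frac{1049}{2} + \left(-16 + 2 \cdot 4\right)\right) - 1579 = \left(\frac{1049}{2} + \left(-16 + 8\right)\right) - 1579 = \left(\frac{1049}{2} - 8\right) - 1579 = \frac{1033}{2} - 1579 = - \frac{2125}{2}$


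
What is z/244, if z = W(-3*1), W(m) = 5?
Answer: 5/244 ≈ 0.020492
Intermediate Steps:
z = 5
z/244 = 5/244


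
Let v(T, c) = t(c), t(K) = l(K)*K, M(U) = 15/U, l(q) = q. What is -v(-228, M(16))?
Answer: -225/256 ≈ -0.87891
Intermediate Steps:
t(K) = K**2 (t(K) = K*K = K**2)
v(T, c) = c**2
-v(-228, M(16)) = -(15/16)**2 = -1*225/256 = -225/256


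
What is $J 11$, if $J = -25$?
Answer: $-275$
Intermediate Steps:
$J 11 = \left(-25\right) 11 = -275$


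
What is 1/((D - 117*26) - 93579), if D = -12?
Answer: -1/96633 ≈ -1.0348e-5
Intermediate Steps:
1/((D - 117*26) - 93579) = 1/((-12 - 117*26) - 93579) = 1/((-12 - 3042) - 93579) = 1/(-3054 - 93579) = 1/(-96633) = -1/96633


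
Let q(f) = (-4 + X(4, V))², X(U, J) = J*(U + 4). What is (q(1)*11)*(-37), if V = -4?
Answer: -527472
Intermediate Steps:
X(U, J) = J*(4 + U)
q(f) = 1296 (q(f) = (-4 - 4*(4 + 4))² = (-4 - 4*8)² = (-4 - 32)² = (-36)² = 1296)
(q(1)*11)*(-37) = (1296*11)*(-37) = 14256*(-37) = -527472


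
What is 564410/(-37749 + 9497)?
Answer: -40315/2018 ≈ -19.978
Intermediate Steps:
564410/(-37749 + 9497) = 564410/(-28252) = 564410*(-1/28252) = -40315/2018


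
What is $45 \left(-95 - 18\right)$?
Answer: $-5085$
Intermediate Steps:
$45 \left(-95 - 18\right) = 45 \left(-113\right) = -5085$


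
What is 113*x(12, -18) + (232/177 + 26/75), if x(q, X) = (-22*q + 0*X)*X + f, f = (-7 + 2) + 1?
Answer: 2374126034/4425 ≈ 5.3653e+5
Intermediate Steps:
f = -4 (f = -5 + 1 = -4)
x(q, X) = -4 - 22*X*q (x(q, X) = (-22*q + 0*X)*X - 4 = (-22*q + 0)*X - 4 = (-22*q)*X - 4 = -22*X*q - 4 = -4 - 22*X*q)
113*x(12, -18) + (232/177 + 26/75) = 113*(-4 - 22*(-18)*12) + (232/177 + 26/75) = 113*(-4 + 4752) + (232*(1/177) + 26*(1/75)) = 113*4748 + (232/177 + 26/75) = 536524 + 7334/4425 = 2374126034/4425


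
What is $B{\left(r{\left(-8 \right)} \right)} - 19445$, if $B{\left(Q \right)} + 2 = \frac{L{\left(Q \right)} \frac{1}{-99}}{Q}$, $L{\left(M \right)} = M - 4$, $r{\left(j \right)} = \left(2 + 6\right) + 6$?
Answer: $- \frac{13476776}{693} \approx -19447.0$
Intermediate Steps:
$r{\left(j \right)} = 14$ ($r{\left(j \right)} = 8 + 6 = 14$)
$L{\left(M \right)} = -4 + M$ ($L{\left(M \right)} = M - 4 = -4 + M$)
$B{\left(Q \right)} = -2 + \frac{\frac{4}{99} - \frac{Q}{99}}{Q}$ ($B{\left(Q \right)} = -2 + \frac{\left(-4 + Q\right) \frac{1}{-99}}{Q} = -2 + \frac{\left(-4 + Q\right) \left(- \frac{1}{99}\right)}{Q} = -2 + \frac{\frac{4}{99} - \frac{Q}{99}}{Q}$)
$B{\left(r{\left(-8 \right)} \right)} - 19445 = \frac{4 - 2786}{99 \cdot 14} - 19445 = \frac{1}{99} \cdot \frac{1}{14} \left(4 - 2786\right) + \left(-20263 + 818\right) = \frac{1}{99} \cdot \frac{1}{14} \left(-2782\right) - 19445 = - \frac{1391}{693} - 19445 = - \frac{13476776}{693}$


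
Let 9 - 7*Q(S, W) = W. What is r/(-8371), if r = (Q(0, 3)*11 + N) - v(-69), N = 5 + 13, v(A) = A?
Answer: -675/58597 ≈ -0.011519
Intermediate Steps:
Q(S, W) = 9/7 - W/7
N = 18
r = 675/7 (r = ((9/7 - ⅐*3)*11 + 18) - 1*(-69) = ((9/7 - 3/7)*11 + 18) + 69 = ((6/7)*11 + 18) + 69 = (66/7 + 18) + 69 = 192/7 + 69 = 675/7 ≈ 96.429)
r/(-8371) = (675/7)/(-8371) = (675/7)*(-1/8371) = -675/58597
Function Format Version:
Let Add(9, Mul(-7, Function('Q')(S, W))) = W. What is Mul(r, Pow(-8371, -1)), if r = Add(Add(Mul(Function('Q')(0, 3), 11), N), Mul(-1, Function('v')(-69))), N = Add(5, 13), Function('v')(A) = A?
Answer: Rational(-675, 58597) ≈ -0.011519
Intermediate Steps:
Function('Q')(S, W) = Add(Rational(9, 7), Mul(Rational(-1, 7), W))
N = 18
r = Rational(675, 7) (r = Add(Add(Mul(Add(Rational(9, 7), Mul(Rational(-1, 7), 3)), 11), 18), Mul(-1, -69)) = Add(Add(Mul(Add(Rational(9, 7), Rational(-3, 7)), 11), 18), 69) = Add(Add(Mul(Rational(6, 7), 11), 18), 69) = Add(Add(Rational(66, 7), 18), 69) = Add(Rational(192, 7), 69) = Rational(675, 7) ≈ 96.429)
Mul(r, Pow(-8371, -1)) = Mul(Rational(675, 7), Pow(-8371, -1)) = Mul(Rational(675, 7), Rational(-1, 8371)) = Rational(-675, 58597)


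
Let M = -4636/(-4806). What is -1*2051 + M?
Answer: -4926235/2403 ≈ -2050.0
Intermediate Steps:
M = 2318/2403 (M = -4636*(-1/4806) = 2318/2403 ≈ 0.96463)
-1*2051 + M = -1*2051 + 2318/2403 = -2051 + 2318/2403 = -4926235/2403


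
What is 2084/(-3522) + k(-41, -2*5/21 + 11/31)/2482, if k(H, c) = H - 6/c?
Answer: -203138689/345293358 ≈ -0.58831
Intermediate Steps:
k(H, c) = H - 6/c
2084/(-3522) + k(-41, -2*5/21 + 11/31)/2482 = 2084/(-3522) + (-41 - 6/(-2*5/21 + 11/31))/2482 = 2084*(-1/3522) + (-41 - 6/(-10*1/21 + 11*(1/31)))*(1/2482) = -1042/1761 + (-41 - 6/(-10/21 + 11/31))*(1/2482) = -1042/1761 + (-41 - 6/(-79/651))*(1/2482) = -1042/1761 + (-41 - 6*(-651/79))*(1/2482) = -1042/1761 + (-41 + 3906/79)*(1/2482) = -1042/1761 + (667/79)*(1/2482) = -1042/1761 + 667/196078 = -203138689/345293358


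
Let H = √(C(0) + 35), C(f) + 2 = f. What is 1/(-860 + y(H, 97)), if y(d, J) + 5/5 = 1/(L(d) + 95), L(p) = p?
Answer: -7742017/6665794843 + √33/6665794843 ≈ -0.0011615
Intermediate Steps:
C(f) = -2 + f
H = √33 (H = √((-2 + 0) + 35) = √(-2 + 35) = √33 ≈ 5.7446)
y(d, J) = -1 + 1/(95 + d) (y(d, J) = -1 + 1/(d + 95) = -1 + 1/(95 + d))
1/(-860 + y(H, 97)) = 1/(-860 + (-94 - √33)/(95 + √33))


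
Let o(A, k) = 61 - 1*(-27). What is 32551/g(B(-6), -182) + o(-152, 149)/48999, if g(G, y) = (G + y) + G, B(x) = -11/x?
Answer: -4784852267/26214465 ≈ -182.53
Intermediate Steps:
o(A, k) = 88 (o(A, k) = 61 + 27 = 88)
g(G, y) = y + 2*G
32551/g(B(-6), -182) + o(-152, 149)/48999 = 32551/(-182 + 2*(-11/(-6))) + 88/48999 = 32551/(-182 + 2*(-11*(-⅙))) + 88*(1/48999) = 32551/(-182 + 2*(11/6)) + 88/48999 = 32551/(-182 + 11/3) + 88/48999 = 32551/(-535/3) + 88/48999 = 32551*(-3/535) + 88/48999 = -97653/535 + 88/48999 = -4784852267/26214465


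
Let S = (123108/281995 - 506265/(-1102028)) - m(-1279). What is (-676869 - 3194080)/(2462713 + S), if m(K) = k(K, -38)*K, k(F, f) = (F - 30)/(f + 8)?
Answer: -3608882491735143420/2348014940723005283 ≈ -1.5370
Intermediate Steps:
k(F, f) = (-30 + F)/(8 + f)
m(K) = K*(1 - K/30) (m(K) = ((-30 + K)/(8 - 38))*K = ((-30 + K)/(-30))*K = (-(-30 + K)/30)*K = (1 - K/30)*K = K*(1 - K/30))
S = 52029685461690743/932299157580 (S = (123108/281995 - 506265/(-1102028)) - (-1279)*(30 - 1*(-1279))/30 = (123108*(1/281995) - 506265*(-1/1102028)) - (-1279)*(30 + 1279)/30 = (123108/281995 + 506265/1102028) - (-1279)*1309/30 = 278432661699/310766385860 - 1*(-1674211/30) = 278432661699/310766385860 + 1674211/30 = 52029685461690743/932299157580 ≈ 55808.)
(-676869 - 3194080)/(2462713 + S) = (-676869 - 3194080)/(2462713 + 52029685461690743/932299157580) = -3870949/2348014940723005283/932299157580 = -3870949*932299157580/2348014940723005283 = -3608882491735143420/2348014940723005283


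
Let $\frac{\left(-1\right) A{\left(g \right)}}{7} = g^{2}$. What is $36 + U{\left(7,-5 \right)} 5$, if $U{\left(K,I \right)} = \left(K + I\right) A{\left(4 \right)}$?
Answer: $-1084$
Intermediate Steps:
$A{\left(g \right)} = - 7 g^{2}$
$U{\left(K,I \right)} = - 112 I - 112 K$ ($U{\left(K,I \right)} = \left(K + I\right) \left(- 7 \cdot 4^{2}\right) = \left(I + K\right) \left(\left(-7\right) 16\right) = \left(I + K\right) \left(-112\right) = - 112 I - 112 K$)
$36 + U{\left(7,-5 \right)} 5 = 36 + \left(\left(-112\right) \left(-5\right) - 784\right) 5 = 36 + \left(560 - 784\right) 5 = 36 - 1120 = -1084$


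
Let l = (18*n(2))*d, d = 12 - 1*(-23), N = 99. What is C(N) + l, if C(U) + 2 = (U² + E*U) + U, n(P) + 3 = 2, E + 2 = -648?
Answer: -55082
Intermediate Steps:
E = -650 (E = -2 - 648 = -650)
n(P) = -1 (n(P) = -3 + 2 = -1)
d = 35 (d = 12 + 23 = 35)
l = -630 (l = (18*(-1))*35 = -18*35 = -630)
C(U) = -2 + U² - 649*U (C(U) = -2 + ((U² - 650*U) + U) = -2 + (U² - 649*U) = -2 + U² - 649*U)
C(N) + l = (-2 + 99² - 649*99) - 630 = (-2 + 9801 - 64251) - 630 = -54452 - 630 = -55082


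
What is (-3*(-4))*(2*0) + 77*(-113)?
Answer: -8701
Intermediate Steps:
(-3*(-4))*(2*0) + 77*(-113) = 12*0 - 8701 = 0 - 8701 = -8701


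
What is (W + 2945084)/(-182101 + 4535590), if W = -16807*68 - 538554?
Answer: 20058/69103 ≈ 0.29026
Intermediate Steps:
W = -1681430 (W = -1142876 - 538554 = -1681430)
(W + 2945084)/(-182101 + 4535590) = (-1681430 + 2945084)/(-182101 + 4535590) = 1263654/4353489 = 1263654*(1/4353489) = 20058/69103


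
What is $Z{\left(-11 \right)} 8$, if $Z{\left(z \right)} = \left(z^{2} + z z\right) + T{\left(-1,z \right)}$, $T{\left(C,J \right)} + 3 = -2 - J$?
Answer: $1984$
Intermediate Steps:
$T{\left(C,J \right)} = -5 - J$ ($T{\left(C,J \right)} = -3 - \left(2 + J\right) = -5 - J$)
$Z{\left(z \right)} = -5 - z + 2 z^{2}$ ($Z{\left(z \right)} = \left(z^{2} + z z\right) - \left(5 + z\right) = \left(z^{2} + z^{2}\right) - \left(5 + z\right) = 2 z^{2} - \left(5 + z\right) = -5 - z + 2 z^{2}$)
$Z{\left(-11 \right)} 8 = \left(-5 - -11 + 2 \left(-11\right)^{2}\right) 8 = \left(-5 + 11 + 2 \cdot 121\right) 8 = \left(-5 + 11 + 242\right) 8 = 248 \cdot 8 = 1984$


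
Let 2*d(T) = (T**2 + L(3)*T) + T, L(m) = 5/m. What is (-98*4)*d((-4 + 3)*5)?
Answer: -6860/3 ≈ -2286.7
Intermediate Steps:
d(T) = T**2/2 + 4*T/3 (d(T) = ((T**2 + (5/3)*T) + T)/2 = ((T**2 + (5*(1/3))*T) + T)/2 = ((T**2 + 5*T/3) + T)/2 = (T**2 + 8*T/3)/2 = T**2/2 + 4*T/3)
(-98*4)*d((-4 + 3)*5) = (-98*4)*(((-4 + 3)*5)*(8 + 3*((-4 + 3)*5))/6) = -196*(-1*5)*(8 + 3*(-1*5))/3 = -196*(-5)*(8 + 3*(-5))/3 = -196*(-5)*(8 - 15)/3 = -196*(-5)*(-7)/3 = -392*35/6 = -6860/3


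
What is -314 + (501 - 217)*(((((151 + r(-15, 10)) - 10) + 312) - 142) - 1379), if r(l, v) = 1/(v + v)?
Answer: -1518059/5 ≈ -3.0361e+5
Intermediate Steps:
r(l, v) = 1/(2*v)
-314 + (501 - 217)*(((((151 + r(-15, 10)) - 10) + 312) - 142) - 1379) = -314 + (501 - 217)*(((((151 + (1/2)/10) - 10) + 312) - 142) - 1379) = -314 + 284*(((((151 + (1/2)*(1/10)) - 10) + 312) - 142) - 1379) = -314 + 284*(((((151 + 1/20) - 10) + 312) - 142) - 1379) = -314 + 284*((((3021/20 - 10) + 312) - 142) - 1379) = -314 + 284*(((2821/20 + 312) - 142) - 1379) = -314 + 284*((9061/20 - 142) - 1379) = -314 + 284*(6221/20 - 1379) = -314 + 284*(-21359/20) = -314 - 1516489/5 = -1518059/5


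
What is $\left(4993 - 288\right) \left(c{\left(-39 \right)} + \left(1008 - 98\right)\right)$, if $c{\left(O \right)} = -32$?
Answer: $4130990$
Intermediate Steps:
$\left(4993 - 288\right) \left(c{\left(-39 \right)} + \left(1008 - 98\right)\right) = \left(4993 - 288\right) \left(-32 + \left(1008 - 98\right)\right) = 4705 \left(-32 + \left(1008 - 98\right)\right) = 4705 \left(-32 + 910\right) = 4705 \cdot 878 = 4130990$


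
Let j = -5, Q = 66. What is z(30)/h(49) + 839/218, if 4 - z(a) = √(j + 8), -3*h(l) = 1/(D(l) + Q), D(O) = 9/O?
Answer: -8442577/10682 + 9729*√3/49 ≈ -446.46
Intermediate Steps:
h(l) = -1/(3*(66 + 9/l)) (h(l) = -1/(3*(9/l + 66)) = -1/(3*(66 + 9/l)))
z(a) = 4 - √3 (z(a) = 4 - √(-5 + 8) = 4 - √3)
z(30)/h(49) + 839/218 = (4 - √3)/((-1*49/(27 + 198*49))) + 839/218 = (4 - √3)/((-1*49/(27 + 9702))) + 839*(1/218) = (4 - √3)/((-1*49/9729)) + 839/218 = (4 - √3)/((-1*49*1/9729)) + 839/218 = (4 - √3)/(-49/9729) + 839/218 = (4 - √3)*(-9729/49) + 839/218 = (-38916/49 + 9729*√3/49) + 839/218 = -8442577/10682 + 9729*√3/49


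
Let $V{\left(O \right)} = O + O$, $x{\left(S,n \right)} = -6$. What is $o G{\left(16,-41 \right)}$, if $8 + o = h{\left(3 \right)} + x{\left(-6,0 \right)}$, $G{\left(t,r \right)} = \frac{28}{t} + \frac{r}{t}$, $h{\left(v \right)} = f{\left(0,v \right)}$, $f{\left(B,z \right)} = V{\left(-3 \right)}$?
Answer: $\frac{65}{4} \approx 16.25$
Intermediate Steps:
$V{\left(O \right)} = 2 O$
$f{\left(B,z \right)} = -6$ ($f{\left(B,z \right)} = 2 \left(-3\right) = -6$)
$h{\left(v \right)} = -6$
$o = -20$ ($o = -8 - 12 = -20$)
$o G{\left(16,-41 \right)} = - 20 \frac{28 - 41}{16} = - 20 \cdot \frac{1}{16} \left(-13\right) = \left(-20\right) \left(- \frac{13}{16}\right) = \frac{65}{4}$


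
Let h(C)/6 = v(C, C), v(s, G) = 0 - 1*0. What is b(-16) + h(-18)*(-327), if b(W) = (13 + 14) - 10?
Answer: 17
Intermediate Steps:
b(W) = 17 (b(W) = 27 - 10 = 17)
v(s, G) = 0 (v(s, G) = 0 + 0 = 0)
h(C) = 0 (h(C) = 6*0 = 0)
b(-16) + h(-18)*(-327) = 17 + 0*(-327) = 17 + 0 = 17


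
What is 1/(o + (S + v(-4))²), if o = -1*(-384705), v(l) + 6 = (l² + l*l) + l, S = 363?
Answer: 1/532930 ≈ 1.8764e-6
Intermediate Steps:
v(l) = -6 + l + 2*l² (v(l) = -6 + ((l² + l*l) + l) = -6 + ((l² + l²) + l) = -6 + (2*l² + l) = -6 + (l + 2*l²) = -6 + l + 2*l²)
o = 384705
1/(o + (S + v(-4))²) = 1/(384705 + (363 + (-6 - 4 + 2*(-4)²))²) = 1/(384705 + (363 + (-6 - 4 + 2*16))²) = 1/(384705 + (363 + (-6 - 4 + 32))²) = 1/(384705 + (363 + 22)²) = 1/(384705 + 385²) = 1/(384705 + 148225) = 1/532930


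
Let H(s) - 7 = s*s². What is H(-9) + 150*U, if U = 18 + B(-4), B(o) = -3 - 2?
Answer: 1228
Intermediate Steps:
B(o) = -5
H(s) = 7 + s³ (H(s) = 7 + s*s² = 7 + s³)
U = 13 (U = 18 - 5 = 13)
H(-9) + 150*U = (7 + (-9)³) + 150*13 = (7 - 729) + 1950 = -722 + 1950 = 1228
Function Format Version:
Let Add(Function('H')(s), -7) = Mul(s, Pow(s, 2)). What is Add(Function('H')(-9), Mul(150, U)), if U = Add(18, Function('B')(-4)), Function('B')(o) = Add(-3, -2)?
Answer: 1228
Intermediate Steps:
Function('B')(o) = -5
Function('H')(s) = Add(7, Pow(s, 3)) (Function('H')(s) = Add(7, Mul(s, Pow(s, 2))) = Add(7, Pow(s, 3)))
U = 13 (U = Add(18, -5) = 13)
Add(Function('H')(-9), Mul(150, U)) = Add(Add(7, Pow(-9, 3)), Mul(150, 13)) = Add(Add(7, -729), 1950) = Add(-722, 1950) = 1228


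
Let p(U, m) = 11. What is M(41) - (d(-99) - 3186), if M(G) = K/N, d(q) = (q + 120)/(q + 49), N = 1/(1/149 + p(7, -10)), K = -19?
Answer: 22180829/7450 ≈ 2977.3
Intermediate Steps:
N = 149/1640 (N = 1/(1/149 + 11) = 1/(1640/149) = 149/1640 ≈ 0.090854)
d(q) = (120 + q)/(49 + q)
M(G) = -31160/149 (M(G) = -19/149/1640 = -19*1640/149 = -31160/149)
M(41) - (d(-99) - 3186) = -31160/149 - ((120 - 99)/(49 - 99) - 3186) = -31160/149 - (21/(-50) - 3186) = -31160/149 - (-1/50*21 - 3186) = -31160/149 - (-21/50 - 3186) = -31160/149 - 1*(-159321/50) = -31160/149 + 159321/50 = 22180829/7450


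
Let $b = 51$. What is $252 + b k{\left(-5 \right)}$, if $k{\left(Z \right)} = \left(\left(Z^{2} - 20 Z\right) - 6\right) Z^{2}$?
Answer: $151977$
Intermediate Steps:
$k{\left(Z \right)} = Z^{2} \left(-6 + Z^{2} - 20 Z\right)$ ($k{\left(Z \right)} = \left(-6 + Z^{2} - 20 Z\right) Z^{2} = Z^{2} \left(-6 + Z^{2} - 20 Z\right)$)
$252 + b k{\left(-5 \right)} = 252 + 51 \left(-5\right)^{2} \left(-6 + \left(-5\right)^{2} - -100\right) = 252 + 51 \cdot 25 \left(-6 + 25 + 100\right) = 252 + 51 \cdot 25 \cdot 119 = 252 + 51 \cdot 2975 = 252 + 151725 = 151977$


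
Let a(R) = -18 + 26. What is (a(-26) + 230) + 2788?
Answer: 3026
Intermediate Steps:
a(R) = 8
(a(-26) + 230) + 2788 = (8 + 230) + 2788 = 238 + 2788 = 3026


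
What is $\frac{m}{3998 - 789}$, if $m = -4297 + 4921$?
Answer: $\frac{624}{3209} \approx 0.19445$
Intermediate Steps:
$m = 624$
$\frac{m}{3998 - 789} = \frac{624}{3998 - 789} = \frac{624}{3209}$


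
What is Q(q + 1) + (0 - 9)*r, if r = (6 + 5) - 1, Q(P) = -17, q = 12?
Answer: -107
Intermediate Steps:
r = 10 (r = 11 - 1 = 10)
Q(q + 1) + (0 - 9)*r = -17 + (0 - 9)*10 = -17 - 9*10 = -17 - 90 = -107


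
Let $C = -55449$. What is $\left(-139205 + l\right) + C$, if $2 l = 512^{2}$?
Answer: $-63582$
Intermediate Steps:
$l = 131072$ ($l = \frac{512^{2}}{2} = \frac{1}{2} \cdot 262144 = 131072$)
$\left(-139205 + l\right) + C = \left(-139205 + 131072\right) - 55449 = -8133 - 55449 = -63582$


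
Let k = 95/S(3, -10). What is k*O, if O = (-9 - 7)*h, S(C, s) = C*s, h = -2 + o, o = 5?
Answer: 152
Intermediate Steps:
h = 3 (h = -2 + 5 = 3)
O = -48 (O = (-9 - 7)*3 = -16*3 = -48)
k = -19/6 (k = 95/((3*(-10))) = 95/(-30) = 95*(-1/30) = -19/6 ≈ -3.1667)
k*O = -19/6*(-48) = 152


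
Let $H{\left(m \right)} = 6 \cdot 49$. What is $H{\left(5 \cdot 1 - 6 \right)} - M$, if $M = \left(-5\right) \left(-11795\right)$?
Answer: $-58681$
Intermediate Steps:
$H{\left(m \right)} = 294$
$M = 58975$
$H{\left(5 \cdot 1 - 6 \right)} - M = 294 - 58975 = -58681$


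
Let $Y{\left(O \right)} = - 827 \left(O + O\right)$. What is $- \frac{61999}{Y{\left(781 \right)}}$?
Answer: $\frac{61999}{1291774} \approx 0.047995$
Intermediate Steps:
$Y{\left(O \right)} = - 1654 O$ ($Y{\left(O \right)} = - 827 \cdot 2 O = - 1654 O$)
$- \frac{61999}{Y{\left(781 \right)}} = - \frac{61999}{\left(-1654\right) 781} = - \frac{61999}{-1291774} = \left(-61999\right) \left(- \frac{1}{1291774}\right) = \frac{61999}{1291774}$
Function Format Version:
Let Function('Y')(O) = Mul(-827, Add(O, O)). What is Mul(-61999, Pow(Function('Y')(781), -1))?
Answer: Rational(61999, 1291774) ≈ 0.047995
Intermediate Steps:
Function('Y')(O) = Mul(-1654, O) (Function('Y')(O) = Mul(-827, Mul(2, O)) = Mul(-1654, O))
Mul(-61999, Pow(Function('Y')(781), -1)) = Mul(-61999, Pow(Mul(-1654, 781), -1)) = Mul(-61999, Pow(-1291774, -1)) = Mul(-61999, Rational(-1, 1291774)) = Rational(61999, 1291774)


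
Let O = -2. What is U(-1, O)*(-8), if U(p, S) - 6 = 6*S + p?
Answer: 56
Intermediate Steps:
U(p, S) = 6 + p + 6*S (U(p, S) = 6 + (6*S + p) = 6 + (p + 6*S) = 6 + p + 6*S)
U(-1, O)*(-8) = (6 - 1 + 6*(-2))*(-8) = (6 - 1 - 12)*(-8) = -7*(-8) = 56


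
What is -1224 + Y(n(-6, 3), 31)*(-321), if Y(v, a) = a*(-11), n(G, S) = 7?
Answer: 108237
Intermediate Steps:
Y(v, a) = -11*a
-1224 + Y(n(-6, 3), 31)*(-321) = -1224 - 11*31*(-321) = -1224 - 341*(-321) = -1224 + 109461 = 108237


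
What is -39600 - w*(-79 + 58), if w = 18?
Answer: -39222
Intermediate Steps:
-39600 - w*(-79 + 58) = -39600 - 18*(-79 + 58) = -39600 - 18*(-21) = -39600 - 1*(-378) = -39600 + 378 = -39222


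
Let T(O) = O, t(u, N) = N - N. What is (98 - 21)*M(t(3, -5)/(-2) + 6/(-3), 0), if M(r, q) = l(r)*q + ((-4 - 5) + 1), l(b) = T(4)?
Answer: -616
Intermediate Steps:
t(u, N) = 0
l(b) = 4
M(r, q) = -8 + 4*q (M(r, q) = 4*q + ((-4 - 5) + 1) = 4*q + (-9 + 1) = 4*q - 8 = -8 + 4*q)
(98 - 21)*M(t(3, -5)/(-2) + 6/(-3), 0) = (98 - 21)*(-8 + 4*0) = 77*(-8 + 0) = 77*(-8) = -616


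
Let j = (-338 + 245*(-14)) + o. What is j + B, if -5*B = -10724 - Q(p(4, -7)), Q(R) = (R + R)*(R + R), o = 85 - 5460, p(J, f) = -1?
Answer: -34987/5 ≈ -6997.4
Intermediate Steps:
o = -5375
Q(R) = 4*R² (Q(R) = (2*R)*(2*R) = 4*R²)
B = 10728/5 (B = -(-10724 - 4*(-1)²)/5 = -(-10724 - 4)/5 = -⅕*(-10728) = 10728/5 ≈ 2145.6)
j = -9143 (j = (-338 + 245*(-14)) - 5375 = (-338 - 3430) - 5375 = -3768 - 5375 = -9143)
j + B = -9143 + 10728/5 = -34987/5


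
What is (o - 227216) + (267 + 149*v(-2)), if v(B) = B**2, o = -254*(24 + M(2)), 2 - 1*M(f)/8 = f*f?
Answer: -228385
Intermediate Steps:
M(f) = 16 - 8*f**2 (M(f) = 16 - 8*f*f = 16 - 8*f**2)
o = -2032 (o = -254*(24 + (16 - 8*2**2)) = -254*(24 + (16 - 8*4)) = -254*(24 + (16 - 32)) = -254*(24 - 16) = -254*8 = -2032)
(o - 227216) + (267 + 149*v(-2)) = (-2032 - 227216) + (267 + 149*(-2)**2) = -229248 + (267 + 149*4) = -229248 + (267 + 596) = -229248 + 863 = -228385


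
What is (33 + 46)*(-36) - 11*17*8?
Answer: -4340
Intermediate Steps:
(33 + 46)*(-36) - 11*17*8 = 79*(-36) - 187*8 = -2844 - 1496 = -4340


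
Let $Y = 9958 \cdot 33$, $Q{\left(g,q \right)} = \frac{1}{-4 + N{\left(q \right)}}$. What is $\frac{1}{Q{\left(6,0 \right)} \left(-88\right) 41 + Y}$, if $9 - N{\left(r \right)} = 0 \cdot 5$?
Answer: $\frac{5}{1639462} \approx 3.0498 \cdot 10^{-6}$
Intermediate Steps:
$N{\left(r \right)} = 9$ ($N{\left(r \right)} = 9 - 0 \cdot 5 = 9 - 0 = 9 + 0 = 9$)
$Q{\left(g,q \right)} = \frac{1}{5}$ ($Q{\left(g,q \right)} = \frac{1}{-4 + 9} = \frac{1}{5}$)
$Y = 328614$
$\frac{1}{Q{\left(6,0 \right)} \left(-88\right) 41 + Y} = \frac{1}{\frac{1}{5} \left(-88\right) 41 + 328614} = \frac{1}{\left(- \frac{88}{5}\right) 41 + 328614} = \frac{1}{- \frac{3608}{5} + 328614} = \frac{1}{\frac{1639462}{5}} = \frac{5}{1639462}$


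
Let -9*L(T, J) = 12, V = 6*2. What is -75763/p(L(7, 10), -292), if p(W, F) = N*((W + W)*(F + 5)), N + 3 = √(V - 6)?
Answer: 227289/2296 + 75763*√6/2296 ≈ 179.82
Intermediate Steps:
V = 12
L(T, J) = -4/3 (L(T, J) = -⅑*12 = -4/3)
N = -3 + √6 (N = -3 + √(12 - 6) = -3 + √6 ≈ -0.55051)
p(W, F) = 2*W*(-3 + √6)*(5 + F) (p(W, F) = (-3 + √6)*((W + W)*(F + 5)) = (-3 + √6)*((2*W)*(5 + F)) = (-3 + √6)*(2*W*(5 + F)) = 2*W*(-3 + √6)*(5 + F))
-75763/p(L(7, 10), -292) = -75763*3/(8*(3 - √6)*(5 - 292)) = -75763*(-3/(2296*(3 - √6))) = -75763/(-2296 + 2296*√6/3)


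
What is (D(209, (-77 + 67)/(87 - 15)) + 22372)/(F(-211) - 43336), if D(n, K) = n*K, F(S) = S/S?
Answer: -804347/1560060 ≈ -0.51559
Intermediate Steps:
F(S) = 1
D(n, K) = K*n
(D(209, (-77 + 67)/(87 - 15)) + 22372)/(F(-211) - 43336) = (((-77 + 67)/(87 - 15))*209 + 22372)/(1 - 43336) = (-10/72*209 + 22372)/(-43335) = (-10*1/72*209 + 22372)*(-1/43335) = (-5/36*209 + 22372)*(-1/43335) = (-1045/36 + 22372)*(-1/43335) = (804347/36)*(-1/43335) = -804347/1560060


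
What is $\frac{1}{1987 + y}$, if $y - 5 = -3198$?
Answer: $- \frac{1}{1206} \approx -0.00082919$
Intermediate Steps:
$y = -3193$ ($y = 5 - 3198 = -3193$)
$\frac{1}{1987 + y} = \frac{1}{1987 - 3193} = \frac{1}{-1206} = - \frac{1}{1206}$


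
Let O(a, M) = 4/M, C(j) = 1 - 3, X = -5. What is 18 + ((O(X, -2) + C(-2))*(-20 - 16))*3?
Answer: 450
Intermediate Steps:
C(j) = -2
18 + ((O(X, -2) + C(-2))*(-20 - 16))*3 = 18 + ((4/(-2) - 2)*(-20 - 16))*3 = 18 + ((4*(-½) - 2)*(-36))*3 = 18 + ((-2 - 2)*(-36))*3 = 18 - 4*(-36)*3 = 18 + 144*3 = 18 + 432 = 450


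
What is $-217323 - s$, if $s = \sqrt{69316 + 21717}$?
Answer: $-217323 - \sqrt{91033} \approx -2.1762 \cdot 10^{5}$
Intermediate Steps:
$s = \sqrt{91033} \approx 301.72$
$-217323 - s = -217323 - \sqrt{91033}$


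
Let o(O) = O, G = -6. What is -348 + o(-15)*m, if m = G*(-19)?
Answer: -2058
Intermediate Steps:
m = 114 (m = -6*(-19) = 114)
-348 + o(-15)*m = -348 - 15*114 = -348 - 1710 = -2058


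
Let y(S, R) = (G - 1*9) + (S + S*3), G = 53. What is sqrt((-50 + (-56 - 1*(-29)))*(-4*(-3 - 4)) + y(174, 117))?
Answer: 2*I*sqrt(354) ≈ 37.63*I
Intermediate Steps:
y(S, R) = 44 + 4*S (y(S, R) = (53 - 1*9) + (S + S*3) = (53 - 9) + (S + 3*S) = 44 + 4*S)
sqrt((-50 + (-56 - 1*(-29)))*(-4*(-3 - 4)) + y(174, 117)) = sqrt((-50 + (-56 - 1*(-29)))*(-4*(-3 - 4)) + (44 + 4*174)) = sqrt((-50 + (-56 + 29))*(-4*(-7)) + (44 + 696)) = sqrt((-50 - 27)*28 + 740) = sqrt(-77*28 + 740) = sqrt(-2156 + 740) = sqrt(-1416) = 2*I*sqrt(354)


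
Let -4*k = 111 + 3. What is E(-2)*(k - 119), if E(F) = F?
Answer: 295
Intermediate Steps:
k = -57/2 (k = -(111 + 3)/4 = -1/4*114 = -57/2 ≈ -28.500)
E(-2)*(k - 119) = -2*(-57/2 - 119) = -2*(-295/2) = 295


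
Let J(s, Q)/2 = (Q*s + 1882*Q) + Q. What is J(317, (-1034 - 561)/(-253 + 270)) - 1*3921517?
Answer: -73683789/17 ≈ -4.3343e+6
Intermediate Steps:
J(s, Q) = 3766*Q + 2*Q*s (J(s, Q) = 2*((Q*s + 1882*Q) + Q) = 2*((1882*Q + Q*s) + Q) = 2*(1883*Q + Q*s) = 3766*Q + 2*Q*s)
J(317, (-1034 - 561)/(-253 + 270)) - 1*3921517 = 2*((-1034 - 561)/(-253 + 270))*(1883 + 317) - 1*3921517 = 2*(-1595/17)*2200 - 3921517 = -7018000/17 - 3921517 = -73683789/17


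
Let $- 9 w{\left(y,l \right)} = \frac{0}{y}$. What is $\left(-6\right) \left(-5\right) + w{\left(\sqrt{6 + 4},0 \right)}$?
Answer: $30$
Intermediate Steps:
$w{\left(y,l \right)} = 0$ ($w{\left(y,l \right)} = - \frac{0 \frac{1}{y}}{9} = \left(- \frac{1}{9}\right) 0 = 0$)
$\left(-6\right) \left(-5\right) + w{\left(\sqrt{6 + 4},0 \right)} = \left(-6\right) \left(-5\right) + 0 = 30 + 0 = 30$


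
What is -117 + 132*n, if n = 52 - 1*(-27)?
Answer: 10311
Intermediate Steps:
n = 79 (n = 52 + 27 = 79)
-117 + 132*n = -117 + 132*79 = -117 + 10428 = 10311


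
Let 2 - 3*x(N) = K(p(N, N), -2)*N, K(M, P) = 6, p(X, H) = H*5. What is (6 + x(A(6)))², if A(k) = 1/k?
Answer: 361/9 ≈ 40.111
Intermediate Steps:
p(X, H) = 5*H
x(N) = ⅔ - 2*N
(6 + x(A(6)))² = (6 + (⅔ - 2/6))² = (6 + (⅔ - 2*⅙))² = (6 + (⅔ - ⅓))² = (6 + ⅓)² = (19/3)² = 361/9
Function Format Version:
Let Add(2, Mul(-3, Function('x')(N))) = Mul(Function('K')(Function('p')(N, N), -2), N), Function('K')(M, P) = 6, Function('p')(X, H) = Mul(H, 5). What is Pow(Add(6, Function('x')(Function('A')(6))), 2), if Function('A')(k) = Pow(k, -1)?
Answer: Rational(361, 9) ≈ 40.111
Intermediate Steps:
Function('p')(X, H) = Mul(5, H)
Function('x')(N) = Add(Rational(2, 3), Mul(-2, N)) (Function('x')(N) = Add(Rational(2, 3), Mul(Rational(-1, 3), Mul(6, N))) = Add(Rational(2, 3), Mul(-2, N)))
Pow(Add(6, Function('x')(Function('A')(6))), 2) = Pow(Add(6, Add(Rational(2, 3), Mul(-2, Pow(6, -1)))), 2) = Pow(Add(6, Add(Rational(2, 3), Mul(-2, Rational(1, 6)))), 2) = Pow(Add(6, Add(Rational(2, 3), Rational(-1, 3))), 2) = Pow(Add(6, Rational(1, 3)), 2) = Pow(Rational(19, 3), 2) = Rational(361, 9)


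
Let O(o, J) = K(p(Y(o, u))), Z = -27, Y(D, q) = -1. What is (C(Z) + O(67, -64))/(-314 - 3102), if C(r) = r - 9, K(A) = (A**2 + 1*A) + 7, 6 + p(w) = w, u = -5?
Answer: -13/3416 ≈ -0.0038056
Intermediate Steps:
p(w) = -6 + w
K(A) = 7 + A + A**2 (K(A) = (A**2 + A) + 7 = (A + A**2) + 7 = 7 + A + A**2)
O(o, J) = 49 (O(o, J) = 7 + (-6 - 1) + (-6 - 1)**2 = 7 - 7 + (-7)**2 = 7 - 7 + 49 = 49)
C(r) = -9 + r
(C(Z) + O(67, -64))/(-314 - 3102) = ((-9 - 27) + 49)/(-314 - 3102) = (-36 + 49)/(-3416) = 13*(-1/3416) = -13/3416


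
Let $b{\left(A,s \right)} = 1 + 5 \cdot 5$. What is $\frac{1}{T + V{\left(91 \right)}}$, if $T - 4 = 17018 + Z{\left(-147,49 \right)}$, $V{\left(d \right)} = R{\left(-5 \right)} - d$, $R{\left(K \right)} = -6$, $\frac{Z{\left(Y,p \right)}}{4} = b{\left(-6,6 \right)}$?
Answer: $\frac{1}{17029} \approx 5.8723 \cdot 10^{-5}$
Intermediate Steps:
$b{\left(A,s \right)} = 26$ ($b{\left(A,s \right)} = 1 + 25 = 26$)
$Z{\left(Y,p \right)} = 104$ ($Z{\left(Y,p \right)} = 4 \cdot 26 = 104$)
$V{\left(d \right)} = -6 - d$
$T = 17126$ ($T = 4 + \left(17018 + 104\right) = 4 + 17122 = 17126$)
$\frac{1}{T + V{\left(91 \right)}} = \frac{1}{17126 - 97} = \frac{1}{17029}$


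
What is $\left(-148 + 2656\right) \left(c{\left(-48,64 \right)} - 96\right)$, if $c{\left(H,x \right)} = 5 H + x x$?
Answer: $9430080$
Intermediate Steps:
$c{\left(H,x \right)} = x^{2} + 5 H$ ($c{\left(H,x \right)} = 5 H + x^{2} = x^{2} + 5 H$)
$\left(-148 + 2656\right) \left(c{\left(-48,64 \right)} - 96\right) = \left(-148 + 2656\right) \left(\left(64^{2} + 5 \left(-48\right)\right) - 96\right) = 2508 \left(\left(4096 - 240\right) - 96\right) = 2508 \left(3856 - 96\right) = 2508 \cdot 3760 = 9430080$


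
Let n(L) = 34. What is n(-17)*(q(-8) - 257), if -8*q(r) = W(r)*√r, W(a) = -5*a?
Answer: -8738 - 340*I*√2 ≈ -8738.0 - 480.83*I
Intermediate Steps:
q(r) = 5*r^(3/2)/8 (q(r) = -(-5*r)*√r/8 = -(-5)*r^(3/2)/8 = 5*r^(3/2)/8)
n(-17)*(q(-8) - 257) = 34*(5*(-8)^(3/2)/8 - 257) = 34*(5*(-16*I*√2)/8 - 257) = 34*(-10*I*√2 - 257) = 34*(-257 - 10*I*√2) = -8738 - 340*I*√2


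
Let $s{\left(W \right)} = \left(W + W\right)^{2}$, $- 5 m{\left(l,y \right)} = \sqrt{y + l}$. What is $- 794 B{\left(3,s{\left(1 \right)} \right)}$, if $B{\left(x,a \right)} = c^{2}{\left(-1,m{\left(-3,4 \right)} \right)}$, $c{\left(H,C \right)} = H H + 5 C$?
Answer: $0$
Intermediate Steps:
$m{\left(l,y \right)} = - \frac{\sqrt{l + y}}{5}$ ($m{\left(l,y \right)} = - \frac{\sqrt{y + l}}{5} = - \frac{\sqrt{l + y}}{5}$)
$s{\left(W \right)} = 4 W^{2}$ ($s{\left(W \right)} = \left(2 W\right)^{2} = 4 W^{2}$)
$c{\left(H,C \right)} = H^{2} + 5 C$
$B{\left(x,a \right)} = 0$ ($B{\left(x,a \right)} = \left(\left(-1\right)^{2} + 5 \left(- \frac{\sqrt{-3 + 4}}{5}\right)\right)^{2} = \left(1 + 5 \left(- \frac{\sqrt{1}}{5}\right)\right)^{2} = \left(1 + 5 \left(\left(- \frac{1}{5}\right) 1\right)\right)^{2} = \left(1 + 5 \left(- \frac{1}{5}\right)\right)^{2} = \left(1 - 1\right)^{2} = 0^{2} = 0$)
$- 794 B{\left(3,s{\left(1 \right)} \right)} = \left(-794\right) 0 = 0$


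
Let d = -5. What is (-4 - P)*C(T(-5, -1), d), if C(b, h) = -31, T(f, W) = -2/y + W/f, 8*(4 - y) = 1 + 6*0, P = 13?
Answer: 527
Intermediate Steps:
y = 31/8 (y = 4 - (1 + 6*0)/8 = 4 - (1 + 0)/8 = 4 - ⅛*1 = 4 - ⅛ = 31/8 ≈ 3.8750)
T(f, W) = -16/31 + W/f (T(f, W) = -2/31/8 + W/f = -2*8/31 + W/f = -16/31 + W/f)
(-4 - P)*C(T(-5, -1), d) = (-4 - 1*13)*(-31) = (-4 - 13)*(-31) = -17*(-31) = 527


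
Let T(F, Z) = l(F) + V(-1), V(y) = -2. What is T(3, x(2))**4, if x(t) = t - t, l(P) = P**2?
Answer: 2401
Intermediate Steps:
x(t) = 0
T(F, Z) = -2 + F**2 (T(F, Z) = F**2 - 2 = -2 + F**2)
T(3, x(2))**4 = (-2 + 3**2)**4 = (-2 + 9)**4 = 7**4 = 2401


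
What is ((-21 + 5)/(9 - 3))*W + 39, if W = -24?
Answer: 103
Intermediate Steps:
((-21 + 5)/(9 - 3))*W + 39 = ((-21 + 5)/(9 - 3))*(-24) + 39 = -16/6*(-24) + 39 = -16*⅙*(-24) + 39 = -8/3*(-24) + 39 = 64 + 39 = 103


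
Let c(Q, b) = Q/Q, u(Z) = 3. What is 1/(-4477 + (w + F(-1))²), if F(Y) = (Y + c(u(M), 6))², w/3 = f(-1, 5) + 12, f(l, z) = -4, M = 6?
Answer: -1/3901 ≈ -0.00025634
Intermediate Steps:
w = 24 (w = 3*(-4 + 12) = 3*8 = 24)
c(Q, b) = 1
F(Y) = (1 + Y)² (F(Y) = (Y + 1)² = (1 + Y)²)
1/(-4477 + (w + F(-1))²) = 1/(-4477 + (24 + (1 - 1)²)²) = 1/(-4477 + (24 + 0²)²) = 1/(-4477 + (24 + 0)²) = 1/(-4477 + 24²) = 1/(-4477 + 576) = 1/(-3901) = -1/3901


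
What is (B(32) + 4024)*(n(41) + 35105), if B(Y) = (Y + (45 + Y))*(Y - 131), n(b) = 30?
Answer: -237758545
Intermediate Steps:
B(Y) = (-131 + Y)*(45 + 2*Y) (B(Y) = (45 + 2*Y)*(-131 + Y) = (-131 + Y)*(45 + 2*Y))
(B(32) + 4024)*(n(41) + 35105) = ((-5895 - 217*32 + 2*32**2) + 4024)*(30 + 35105) = ((-5895 - 6944 + 2*1024) + 4024)*35135 = ((-5895 - 6944 + 2048) + 4024)*35135 = (-10791 + 4024)*35135 = -6767*35135 = -237758545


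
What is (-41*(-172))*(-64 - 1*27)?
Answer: -641732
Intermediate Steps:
(-41*(-172))*(-64 - 1*27) = 7052*(-64 - 27) = 7052*(-91) = -641732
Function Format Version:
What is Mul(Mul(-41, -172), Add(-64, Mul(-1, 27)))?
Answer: -641732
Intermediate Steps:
Mul(Mul(-41, -172), Add(-64, Mul(-1, 27))) = Mul(7052, Add(-64, -27)) = Mul(7052, -91) = -641732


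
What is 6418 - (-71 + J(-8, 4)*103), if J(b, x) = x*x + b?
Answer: 5665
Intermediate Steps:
J(b, x) = b + x² (J(b, x) = x² + b = b + x²)
6418 - (-71 + J(-8, 4)*103) = 6418 - (-71 + (-8 + 4²)*103) = 6418 - (-71 + (-8 + 16)*103) = 6418 - (-71 + 8*103) = 6418 - (-71 + 824) = 6418 - 1*753 = 6418 - 753 = 5665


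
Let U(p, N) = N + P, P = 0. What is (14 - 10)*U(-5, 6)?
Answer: 24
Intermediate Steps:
U(p, N) = N (U(p, N) = N + 0 = N)
(14 - 10)*U(-5, 6) = (14 - 10)*6 = 4*6 = 24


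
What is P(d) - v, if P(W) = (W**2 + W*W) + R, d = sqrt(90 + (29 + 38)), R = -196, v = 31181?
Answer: -31063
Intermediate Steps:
d = sqrt(157) (d = sqrt(90 + 67) = sqrt(157) ≈ 12.530)
P(W) = -196 + 2*W**2 (P(W) = (W**2 + W*W) - 196 = (W**2 + W**2) - 196 = 2*W**2 - 196 = -196 + 2*W**2)
P(d) - v = (-196 + 2*(sqrt(157))**2) - 1*31181 = (-196 + 2*157) - 31181 = (-196 + 314) - 31181 = 118 - 31181 = -31063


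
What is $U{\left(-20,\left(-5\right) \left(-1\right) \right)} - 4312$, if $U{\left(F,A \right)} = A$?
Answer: $-4307$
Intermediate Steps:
$U{\left(-20,\left(-5\right) \left(-1\right) \right)} - 4312 = \left(-5\right) \left(-1\right) - 4312 = 5 - 4312 = -4307$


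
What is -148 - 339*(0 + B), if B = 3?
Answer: -1165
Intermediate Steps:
-148 - 339*(0 + B) = -148 - 339*(0 + 3) = -148 - 339*3 = -148 - 113*9 = -148 - 1017 = -1165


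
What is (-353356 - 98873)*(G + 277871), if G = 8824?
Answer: -129651793155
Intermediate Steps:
(-353356 - 98873)*(G + 277871) = (-353356 - 98873)*(8824 + 277871) = -452229*286695 = -129651793155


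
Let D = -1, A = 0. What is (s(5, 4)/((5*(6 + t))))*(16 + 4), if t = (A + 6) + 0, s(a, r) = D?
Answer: -⅓ ≈ -0.33333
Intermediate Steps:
s(a, r) = -1
t = 6 (t = (0 + 6) + 0 = 6 + 0 = 6)
(s(5, 4)/((5*(6 + t))))*(16 + 4) = (-1/(5*(6 + 6)))*(16 + 4) = -1/(5*12)*20 = -1/60*20 = -⅓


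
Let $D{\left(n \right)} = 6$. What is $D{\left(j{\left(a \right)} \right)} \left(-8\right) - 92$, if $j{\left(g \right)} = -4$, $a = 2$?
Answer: $-140$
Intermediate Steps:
$D{\left(j{\left(a \right)} \right)} \left(-8\right) - 92 = 6 \left(-8\right) - 92 = -48 - 92 = -140$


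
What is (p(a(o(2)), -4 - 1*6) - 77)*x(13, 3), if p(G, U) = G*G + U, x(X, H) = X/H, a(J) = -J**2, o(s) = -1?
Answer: -1118/3 ≈ -372.67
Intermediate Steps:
p(G, U) = U + G**2 (p(G, U) = G**2 + U = U + G**2)
(p(a(o(2)), -4 - 1*6) - 77)*x(13, 3) = (((-4 - 1*6) + (-1*(-1)**2)**2) - 77)*(13/3) = (((-4 - 6) + (-1*1)**2) - 77)*(13*(1/3)) = ((-10 + (-1)**2) - 77)*(13/3) = ((-10 + 1) - 77)*(13/3) = (-9 - 77)*(13/3) = -86*13/3 = -1118/3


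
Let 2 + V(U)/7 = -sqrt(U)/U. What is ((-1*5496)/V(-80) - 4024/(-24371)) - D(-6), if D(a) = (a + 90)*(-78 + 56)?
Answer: 40879809888/18253879 + 7328*I*sqrt(5)/749 ≈ 2239.5 + 21.877*I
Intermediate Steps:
D(a) = -1980 - 22*a (D(a) = (90 + a)*(-22) = -1980 - 22*a)
V(U) = -14 - 7/sqrt(U) (V(U) = -14 + 7*(-sqrt(U)/U) = -14 + 7*(-1/sqrt(U)) = -14 - 7/sqrt(U))
((-1*5496)/V(-80) - 4024/(-24371)) - D(-6) = ((-1*5496)/(-14 - (-7)*I*sqrt(5)/20) - 4024/(-24371)) - (-1980 - 22*(-6)) = (-5496/(-14 - (-7)*I*sqrt(5)/20) - 4024*(-1/24371)) - (-1980 + 132) = (-5496/(-14 + 7*I*sqrt(5)/20) + 4024/24371) - 1*(-1848) = (4024/24371 - 5496/(-14 + 7*I*sqrt(5)/20)) + 1848 = 45041632/24371 - 5496/(-14 + 7*I*sqrt(5)/20)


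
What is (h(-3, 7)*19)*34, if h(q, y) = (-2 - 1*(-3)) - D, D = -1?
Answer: 1292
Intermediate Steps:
h(q, y) = 2 (h(q, y) = (-2 - 1*(-3)) - 1*(-1) = (-2 + 3) + 1 = 1 + 1 = 2)
(h(-3, 7)*19)*34 = (2*19)*34 = 38*34 = 1292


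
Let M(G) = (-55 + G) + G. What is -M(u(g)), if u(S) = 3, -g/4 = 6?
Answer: 49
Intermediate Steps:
g = -24 (g = -4*6 = -24)
M(G) = -55 + 2*G
-M(u(g)) = -(-55 + 2*3) = -(-55 + 6) = -1*(-49) = 49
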